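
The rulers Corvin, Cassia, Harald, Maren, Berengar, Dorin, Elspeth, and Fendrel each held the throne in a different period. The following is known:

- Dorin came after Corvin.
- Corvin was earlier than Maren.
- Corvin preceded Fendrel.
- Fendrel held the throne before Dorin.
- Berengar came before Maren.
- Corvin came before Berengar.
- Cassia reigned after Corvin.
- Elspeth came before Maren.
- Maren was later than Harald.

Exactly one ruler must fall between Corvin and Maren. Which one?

Tracing the constraints gives Corvin → Berengar → Maren, so Berengar sits after Corvin and before Maren.
No other ruler is forced both after Corvin and before Maren.

Berengar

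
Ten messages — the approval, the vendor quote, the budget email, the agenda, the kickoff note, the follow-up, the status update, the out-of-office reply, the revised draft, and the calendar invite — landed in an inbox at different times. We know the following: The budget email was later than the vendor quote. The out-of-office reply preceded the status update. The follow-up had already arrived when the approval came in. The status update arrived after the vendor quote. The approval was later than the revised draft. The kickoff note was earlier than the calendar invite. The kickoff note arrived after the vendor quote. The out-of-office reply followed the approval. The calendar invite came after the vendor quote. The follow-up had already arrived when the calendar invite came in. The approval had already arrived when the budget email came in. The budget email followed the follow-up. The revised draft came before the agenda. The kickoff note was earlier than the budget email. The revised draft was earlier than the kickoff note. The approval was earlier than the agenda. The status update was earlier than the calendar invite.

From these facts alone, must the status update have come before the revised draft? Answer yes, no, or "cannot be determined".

Tracing the constraints gives the revised draft → the approval → the out-of-office reply → the status update, so the revised draft must come before the status update.
That means the status update cannot be before the revised draft.

no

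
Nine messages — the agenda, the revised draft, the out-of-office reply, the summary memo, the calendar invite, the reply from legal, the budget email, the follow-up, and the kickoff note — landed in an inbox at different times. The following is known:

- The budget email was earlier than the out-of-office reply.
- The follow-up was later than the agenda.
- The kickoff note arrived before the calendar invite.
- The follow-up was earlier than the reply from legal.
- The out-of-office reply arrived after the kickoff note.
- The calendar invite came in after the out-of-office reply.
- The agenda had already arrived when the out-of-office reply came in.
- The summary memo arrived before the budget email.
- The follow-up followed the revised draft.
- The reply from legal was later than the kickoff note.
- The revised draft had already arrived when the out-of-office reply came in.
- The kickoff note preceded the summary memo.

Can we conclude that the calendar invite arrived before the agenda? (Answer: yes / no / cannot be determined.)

no

Tracing the constraints gives the agenda → the out-of-office reply → the calendar invite, so the agenda must come before the calendar invite.
That means the calendar invite cannot be before the agenda.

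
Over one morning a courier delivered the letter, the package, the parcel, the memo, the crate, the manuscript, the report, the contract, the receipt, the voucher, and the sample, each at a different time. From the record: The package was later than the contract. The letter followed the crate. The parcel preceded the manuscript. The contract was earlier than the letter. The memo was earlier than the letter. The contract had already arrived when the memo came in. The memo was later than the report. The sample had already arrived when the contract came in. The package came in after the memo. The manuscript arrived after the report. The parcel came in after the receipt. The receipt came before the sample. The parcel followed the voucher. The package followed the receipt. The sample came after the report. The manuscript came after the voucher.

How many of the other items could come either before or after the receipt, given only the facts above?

3

Forced after the receipt: the contract, the letter, the manuscript, the memo, the package, the parcel, and the sample.
That leaves the crate, the report, and the voucher with no forced order relative to the receipt — 3.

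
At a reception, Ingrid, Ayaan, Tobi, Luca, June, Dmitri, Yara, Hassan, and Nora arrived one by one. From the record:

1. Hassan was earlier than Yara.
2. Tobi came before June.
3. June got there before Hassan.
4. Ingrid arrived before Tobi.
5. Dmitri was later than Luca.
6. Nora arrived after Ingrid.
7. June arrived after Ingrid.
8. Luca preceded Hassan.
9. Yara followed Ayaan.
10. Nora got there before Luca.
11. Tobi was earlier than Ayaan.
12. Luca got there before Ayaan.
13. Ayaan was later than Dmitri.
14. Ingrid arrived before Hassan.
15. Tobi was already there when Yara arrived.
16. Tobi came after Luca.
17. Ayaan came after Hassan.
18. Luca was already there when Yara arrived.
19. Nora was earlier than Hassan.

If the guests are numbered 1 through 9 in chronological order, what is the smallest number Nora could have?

2

Ingrid must come before Nora — 1 forced predecessor.
Nothing else is forced ahead of Nora, so their earliest slot is position 1 + 1 = 2.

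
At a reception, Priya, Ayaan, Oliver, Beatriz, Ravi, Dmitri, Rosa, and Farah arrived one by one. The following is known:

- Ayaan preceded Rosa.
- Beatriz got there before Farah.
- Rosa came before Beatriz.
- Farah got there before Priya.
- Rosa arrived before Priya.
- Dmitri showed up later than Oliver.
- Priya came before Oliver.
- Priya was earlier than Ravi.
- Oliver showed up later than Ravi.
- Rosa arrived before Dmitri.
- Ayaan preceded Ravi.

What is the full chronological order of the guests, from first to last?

Ayaan, Rosa, Beatriz, Farah, Priya, Ravi, Oliver, Dmitri

The constraints fix every adjacent pair, so only one ordering works:
Ayaan → Rosa → Beatriz → Farah → Priya → Ravi → Oliver → Dmitri.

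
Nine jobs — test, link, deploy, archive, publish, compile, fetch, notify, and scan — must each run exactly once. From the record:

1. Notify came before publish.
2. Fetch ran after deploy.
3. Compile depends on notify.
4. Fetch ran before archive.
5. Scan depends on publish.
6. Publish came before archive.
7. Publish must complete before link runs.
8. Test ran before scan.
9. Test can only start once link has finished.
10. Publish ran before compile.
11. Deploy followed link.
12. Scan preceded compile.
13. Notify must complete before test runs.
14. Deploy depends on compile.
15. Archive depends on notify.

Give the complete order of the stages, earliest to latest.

The constraints fix every adjacent pair, so only one ordering works:
notify → publish → link → test → scan → compile → deploy → fetch → archive.

notify, publish, link, test, scan, compile, deploy, fetch, archive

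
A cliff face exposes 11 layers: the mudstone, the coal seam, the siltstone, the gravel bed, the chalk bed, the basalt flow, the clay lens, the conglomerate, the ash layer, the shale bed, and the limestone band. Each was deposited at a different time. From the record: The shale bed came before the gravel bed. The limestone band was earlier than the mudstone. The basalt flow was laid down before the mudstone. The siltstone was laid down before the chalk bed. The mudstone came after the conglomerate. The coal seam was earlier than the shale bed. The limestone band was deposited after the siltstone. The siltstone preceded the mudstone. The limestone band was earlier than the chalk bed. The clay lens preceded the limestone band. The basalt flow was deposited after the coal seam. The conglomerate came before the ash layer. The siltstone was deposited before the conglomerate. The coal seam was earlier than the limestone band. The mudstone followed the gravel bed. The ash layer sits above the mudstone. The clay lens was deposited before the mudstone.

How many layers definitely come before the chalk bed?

Directly stated before the chalk bed: the limestone band and the siltstone.
The clay lens reaches the chalk bed via the clay lens → the limestone band → the chalk bed.
The coal seam reaches the chalk bed via the coal seam → the limestone band → the chalk bed.
That's the clay lens, the coal seam, the limestone band, and the siltstone — 4 in all.

4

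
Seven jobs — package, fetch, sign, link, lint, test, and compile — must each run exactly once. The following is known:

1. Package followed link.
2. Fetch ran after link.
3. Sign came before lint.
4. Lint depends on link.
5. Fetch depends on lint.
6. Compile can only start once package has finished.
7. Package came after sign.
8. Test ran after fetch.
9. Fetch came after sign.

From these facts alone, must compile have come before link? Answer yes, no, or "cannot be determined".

no

Tracing the constraints gives link → package → compile, so link must come before compile.
That means compile cannot be before link.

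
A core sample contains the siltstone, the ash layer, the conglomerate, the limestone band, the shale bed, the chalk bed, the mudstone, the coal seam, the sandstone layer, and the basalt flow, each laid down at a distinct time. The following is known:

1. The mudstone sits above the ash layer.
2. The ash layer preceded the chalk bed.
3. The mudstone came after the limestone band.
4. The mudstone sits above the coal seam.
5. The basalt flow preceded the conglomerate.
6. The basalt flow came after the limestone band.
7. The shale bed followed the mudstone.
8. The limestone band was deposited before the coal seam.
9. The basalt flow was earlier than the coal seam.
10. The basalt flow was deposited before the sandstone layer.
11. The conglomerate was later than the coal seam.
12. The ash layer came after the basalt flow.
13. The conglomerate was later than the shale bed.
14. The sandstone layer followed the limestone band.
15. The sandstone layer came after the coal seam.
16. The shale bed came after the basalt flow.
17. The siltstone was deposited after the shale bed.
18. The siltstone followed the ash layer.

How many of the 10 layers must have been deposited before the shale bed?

5

Directly stated before the shale bed: the basalt flow and the mudstone.
The ash layer reaches the shale bed via the ash layer → the mudstone → the shale bed.
The coal seam reaches the shale bed via the coal seam → the mudstone → the shale bed.
The limestone band reaches the shale bed via the limestone band → the basalt flow → the shale bed.
That's the ash layer, the basalt flow, the coal seam, the limestone band, and the mudstone — 5 in all.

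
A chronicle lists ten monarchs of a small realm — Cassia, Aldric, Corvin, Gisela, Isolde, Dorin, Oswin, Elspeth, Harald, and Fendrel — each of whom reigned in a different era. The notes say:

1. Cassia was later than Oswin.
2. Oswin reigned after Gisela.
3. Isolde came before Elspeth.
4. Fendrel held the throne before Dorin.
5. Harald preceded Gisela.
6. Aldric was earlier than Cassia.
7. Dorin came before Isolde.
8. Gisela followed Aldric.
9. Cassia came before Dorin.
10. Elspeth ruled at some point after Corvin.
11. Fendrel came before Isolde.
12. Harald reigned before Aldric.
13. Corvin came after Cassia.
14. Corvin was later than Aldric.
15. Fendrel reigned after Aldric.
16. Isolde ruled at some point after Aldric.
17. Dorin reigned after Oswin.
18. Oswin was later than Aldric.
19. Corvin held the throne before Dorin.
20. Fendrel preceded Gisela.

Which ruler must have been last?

Every other ruler has a chain of constraints placing them before Elspeth, so Elspeth is last.

Elspeth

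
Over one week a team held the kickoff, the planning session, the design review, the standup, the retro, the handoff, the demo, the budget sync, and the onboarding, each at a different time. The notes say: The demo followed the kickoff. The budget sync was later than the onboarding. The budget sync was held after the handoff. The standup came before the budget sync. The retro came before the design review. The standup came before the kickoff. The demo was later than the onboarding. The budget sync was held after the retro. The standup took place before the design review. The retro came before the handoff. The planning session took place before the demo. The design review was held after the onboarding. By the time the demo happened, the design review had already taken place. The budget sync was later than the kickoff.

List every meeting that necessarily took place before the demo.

Directly stated before the demo: the design review, the kickoff, the onboarding, and the planning session.
The retro reaches the demo via the retro → the design review → the demo.
The standup reaches the demo via the standup → the kickoff → the demo.
No chain forces the budget sync (or any of the others) ahead of the demo.

the design review, the kickoff, the onboarding, the planning session, the retro, the standup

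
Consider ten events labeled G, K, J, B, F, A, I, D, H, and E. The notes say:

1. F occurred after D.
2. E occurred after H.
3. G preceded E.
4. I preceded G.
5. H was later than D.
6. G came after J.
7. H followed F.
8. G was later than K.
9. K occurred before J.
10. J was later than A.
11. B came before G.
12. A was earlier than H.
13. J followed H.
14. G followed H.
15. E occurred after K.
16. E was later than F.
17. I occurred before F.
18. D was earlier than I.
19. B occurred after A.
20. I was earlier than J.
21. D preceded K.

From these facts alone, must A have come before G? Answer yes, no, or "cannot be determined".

Chain the constraints: A → J → G. Each link is directly stated, so A comes before G.

yes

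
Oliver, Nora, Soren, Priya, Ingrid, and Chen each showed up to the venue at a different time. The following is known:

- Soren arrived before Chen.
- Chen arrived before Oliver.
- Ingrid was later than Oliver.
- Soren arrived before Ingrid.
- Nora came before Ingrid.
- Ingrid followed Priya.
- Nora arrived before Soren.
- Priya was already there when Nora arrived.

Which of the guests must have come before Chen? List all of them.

Nora, Priya, Soren

Directly stated before Chen: Soren.
Nora reaches Chen via Nora → Soren → Chen.
Priya reaches Chen via Priya → Nora → Soren → Chen.
No chain forces Ingrid (or any of the others) ahead of Chen.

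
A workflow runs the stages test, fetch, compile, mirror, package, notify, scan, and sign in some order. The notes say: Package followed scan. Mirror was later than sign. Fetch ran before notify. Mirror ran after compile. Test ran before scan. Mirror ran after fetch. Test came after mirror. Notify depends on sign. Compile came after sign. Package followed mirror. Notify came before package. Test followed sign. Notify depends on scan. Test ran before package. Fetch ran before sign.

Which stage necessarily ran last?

Every other stage has a chain of constraints placing it before package, so package is last.

package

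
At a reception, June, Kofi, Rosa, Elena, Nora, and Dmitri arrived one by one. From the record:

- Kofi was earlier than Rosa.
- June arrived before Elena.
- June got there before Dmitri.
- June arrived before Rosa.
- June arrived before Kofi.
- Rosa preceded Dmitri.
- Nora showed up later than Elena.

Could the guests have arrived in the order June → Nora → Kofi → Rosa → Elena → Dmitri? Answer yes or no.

The constraints require Elena before Nora, but in the proposed sequence Nora appears ahead of Elena. That one violation is enough.

no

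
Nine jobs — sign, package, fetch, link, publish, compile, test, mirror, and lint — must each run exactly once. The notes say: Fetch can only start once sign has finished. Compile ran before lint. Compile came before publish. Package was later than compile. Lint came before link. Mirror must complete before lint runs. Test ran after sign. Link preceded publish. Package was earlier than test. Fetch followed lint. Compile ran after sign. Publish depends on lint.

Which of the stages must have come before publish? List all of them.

compile, link, lint, mirror, sign

Directly stated before publish: compile, link, and lint.
Mirror reaches publish via mirror → lint → publish.
Sign reaches publish via sign → compile → publish.
No chain forces package (or any of the others) ahead of publish.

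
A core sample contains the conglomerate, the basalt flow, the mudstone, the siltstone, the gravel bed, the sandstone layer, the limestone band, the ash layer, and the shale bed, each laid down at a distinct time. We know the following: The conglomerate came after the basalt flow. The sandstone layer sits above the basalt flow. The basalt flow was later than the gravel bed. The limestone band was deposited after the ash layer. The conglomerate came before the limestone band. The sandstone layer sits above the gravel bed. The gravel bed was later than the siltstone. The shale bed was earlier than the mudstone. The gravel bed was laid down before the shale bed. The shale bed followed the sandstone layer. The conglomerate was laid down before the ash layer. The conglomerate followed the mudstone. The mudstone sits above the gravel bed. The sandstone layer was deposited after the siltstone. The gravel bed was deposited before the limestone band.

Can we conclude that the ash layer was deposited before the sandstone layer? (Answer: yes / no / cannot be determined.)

no

Tracing the constraints gives the sandstone layer → the shale bed → the mudstone → the conglomerate → the ash layer, so the sandstone layer must come before the ash layer.
That means the ash layer cannot be before the sandstone layer.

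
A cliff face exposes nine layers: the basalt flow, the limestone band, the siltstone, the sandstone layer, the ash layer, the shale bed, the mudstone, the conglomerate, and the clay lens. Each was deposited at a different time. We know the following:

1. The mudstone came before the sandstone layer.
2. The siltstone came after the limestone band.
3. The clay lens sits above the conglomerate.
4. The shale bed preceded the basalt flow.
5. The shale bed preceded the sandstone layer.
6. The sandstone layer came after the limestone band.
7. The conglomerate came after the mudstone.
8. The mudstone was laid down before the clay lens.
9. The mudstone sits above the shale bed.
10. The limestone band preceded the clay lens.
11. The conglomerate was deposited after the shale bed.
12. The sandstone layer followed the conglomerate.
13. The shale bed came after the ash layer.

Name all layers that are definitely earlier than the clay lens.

Directly stated before the clay lens: the conglomerate, the limestone band, and the mudstone.
The ash layer reaches the clay lens via the ash layer → the shale bed → the conglomerate → the clay lens.
The shale bed reaches the clay lens via the shale bed → the conglomerate → the clay lens.
No chain forces the sandstone layer (or any of the others) ahead of the clay lens.

the ash layer, the conglomerate, the limestone band, the mudstone, the shale bed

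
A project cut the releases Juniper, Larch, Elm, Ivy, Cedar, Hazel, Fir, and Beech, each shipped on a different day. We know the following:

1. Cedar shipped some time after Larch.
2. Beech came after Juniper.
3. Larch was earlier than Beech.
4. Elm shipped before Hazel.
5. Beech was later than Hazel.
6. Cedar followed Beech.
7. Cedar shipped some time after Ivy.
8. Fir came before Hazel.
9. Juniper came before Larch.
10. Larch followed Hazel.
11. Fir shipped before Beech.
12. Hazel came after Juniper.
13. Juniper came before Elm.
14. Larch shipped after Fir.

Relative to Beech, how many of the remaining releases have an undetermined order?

1

Forced before Beech: Elm, Fir, Hazel, Juniper, and Larch; forced after Beech: Cedar.
That leaves Ivy with no forced order relative to Beech — 1.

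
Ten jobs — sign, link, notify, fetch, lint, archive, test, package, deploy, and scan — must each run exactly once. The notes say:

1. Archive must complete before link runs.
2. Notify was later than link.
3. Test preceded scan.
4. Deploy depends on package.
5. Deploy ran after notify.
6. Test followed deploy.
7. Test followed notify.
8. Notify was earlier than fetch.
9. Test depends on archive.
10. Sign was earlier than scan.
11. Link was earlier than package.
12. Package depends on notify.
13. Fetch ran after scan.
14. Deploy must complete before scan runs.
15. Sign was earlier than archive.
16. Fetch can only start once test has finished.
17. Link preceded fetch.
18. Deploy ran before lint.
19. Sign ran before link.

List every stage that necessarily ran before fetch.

archive, deploy, link, notify, package, scan, sign, test

Directly stated before fetch: link, notify, scan, and test.
Archive reaches fetch via archive → test → fetch.
Deploy reaches fetch via deploy → scan → fetch.
Package reaches fetch via package → deploy → scan → fetch.
Likewise sign reaches fetch by chaining the stated constraints.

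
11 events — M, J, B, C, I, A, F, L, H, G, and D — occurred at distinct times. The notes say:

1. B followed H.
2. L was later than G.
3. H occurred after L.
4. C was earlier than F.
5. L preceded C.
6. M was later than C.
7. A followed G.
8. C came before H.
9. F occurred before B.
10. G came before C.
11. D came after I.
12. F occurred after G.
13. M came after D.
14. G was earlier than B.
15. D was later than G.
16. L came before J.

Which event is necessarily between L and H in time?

C

Tracing the constraints gives L → C → H, so C sits after L and before H.
No other event is forced both after L and before H.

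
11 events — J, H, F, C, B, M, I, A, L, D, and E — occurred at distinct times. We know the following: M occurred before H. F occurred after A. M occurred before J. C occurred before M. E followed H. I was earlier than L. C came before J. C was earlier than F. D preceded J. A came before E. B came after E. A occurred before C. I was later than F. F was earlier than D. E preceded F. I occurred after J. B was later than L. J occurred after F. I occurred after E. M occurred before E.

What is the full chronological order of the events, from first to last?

A, C, M, H, E, F, D, J, I, L, B

The constraints fix every adjacent pair, so only one ordering works:
A → C → M → H → E → F → D → J → I → L → B.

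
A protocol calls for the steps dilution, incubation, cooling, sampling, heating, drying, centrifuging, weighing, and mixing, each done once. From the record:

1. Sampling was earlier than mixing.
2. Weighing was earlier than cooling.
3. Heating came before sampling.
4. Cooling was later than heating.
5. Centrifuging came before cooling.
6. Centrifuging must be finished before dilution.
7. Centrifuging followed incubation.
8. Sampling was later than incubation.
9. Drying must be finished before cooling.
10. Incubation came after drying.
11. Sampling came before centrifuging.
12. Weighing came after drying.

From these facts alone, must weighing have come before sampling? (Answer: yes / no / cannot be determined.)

cannot be determined

No chain of stated constraints runs from weighing to sampling, and none runs from sampling to weighing either.
So the relative order of weighing and sampling is not fixed by the given facts.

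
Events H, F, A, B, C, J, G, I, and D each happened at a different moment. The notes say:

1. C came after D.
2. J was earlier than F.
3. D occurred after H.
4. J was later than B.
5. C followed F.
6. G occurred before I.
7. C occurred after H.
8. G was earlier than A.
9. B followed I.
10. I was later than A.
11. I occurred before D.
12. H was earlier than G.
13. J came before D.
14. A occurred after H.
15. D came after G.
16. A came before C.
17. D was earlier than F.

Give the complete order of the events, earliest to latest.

The constraints fix every adjacent pair, so only one ordering works:
H → G → A → I → B → J → D → F → C.

H, G, A, I, B, J, D, F, C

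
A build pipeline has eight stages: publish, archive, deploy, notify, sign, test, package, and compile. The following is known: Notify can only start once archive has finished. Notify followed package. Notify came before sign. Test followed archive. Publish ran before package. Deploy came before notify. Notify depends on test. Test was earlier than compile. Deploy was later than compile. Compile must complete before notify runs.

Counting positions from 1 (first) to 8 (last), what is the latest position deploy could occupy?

Deploy must come before notify and sign — 2 stages forced after it.
Everything else can be placed before deploy in some valid order, so deploy can sit as late as position 8 − 2 = 6.

6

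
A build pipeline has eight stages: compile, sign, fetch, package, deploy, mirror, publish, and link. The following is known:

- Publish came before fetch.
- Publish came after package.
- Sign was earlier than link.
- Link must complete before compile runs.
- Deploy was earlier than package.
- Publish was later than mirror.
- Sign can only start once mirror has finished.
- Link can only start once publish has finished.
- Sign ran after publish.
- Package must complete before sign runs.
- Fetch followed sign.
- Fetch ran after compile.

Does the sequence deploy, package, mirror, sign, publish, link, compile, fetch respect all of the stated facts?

no

The constraints require publish before sign, but in the proposed sequence sign appears ahead of publish. That one violation is enough.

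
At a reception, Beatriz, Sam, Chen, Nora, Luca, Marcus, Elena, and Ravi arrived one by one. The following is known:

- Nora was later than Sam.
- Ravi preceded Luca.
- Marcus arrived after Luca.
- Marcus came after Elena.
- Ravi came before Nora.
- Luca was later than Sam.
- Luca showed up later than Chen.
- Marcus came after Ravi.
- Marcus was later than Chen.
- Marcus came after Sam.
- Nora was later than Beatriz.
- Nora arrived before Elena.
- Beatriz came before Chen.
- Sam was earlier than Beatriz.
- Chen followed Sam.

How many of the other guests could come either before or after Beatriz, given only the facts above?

Forced before Beatriz: Sam; forced after Beatriz: Chen, Elena, Luca, Marcus, and Nora.
That leaves Ravi with no forced order relative to Beatriz — 1.

1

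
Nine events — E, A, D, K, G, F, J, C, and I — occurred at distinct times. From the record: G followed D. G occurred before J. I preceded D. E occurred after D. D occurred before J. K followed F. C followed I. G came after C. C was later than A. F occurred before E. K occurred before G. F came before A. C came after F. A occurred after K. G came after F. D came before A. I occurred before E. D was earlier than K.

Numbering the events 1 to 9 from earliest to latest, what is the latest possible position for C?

7

C must come before G and J — 2 events forced after it.
Everything else can be placed before C in some valid order, so C can sit as late as position 9 − 2 = 7.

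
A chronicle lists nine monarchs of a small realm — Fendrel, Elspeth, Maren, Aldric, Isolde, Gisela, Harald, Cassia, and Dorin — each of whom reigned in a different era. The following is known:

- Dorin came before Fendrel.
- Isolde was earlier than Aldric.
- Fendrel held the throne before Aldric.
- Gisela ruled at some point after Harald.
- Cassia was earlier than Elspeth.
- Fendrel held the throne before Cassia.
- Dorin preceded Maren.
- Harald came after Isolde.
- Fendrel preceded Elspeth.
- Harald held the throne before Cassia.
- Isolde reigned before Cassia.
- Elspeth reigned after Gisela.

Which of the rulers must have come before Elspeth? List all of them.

Directly stated before Elspeth: Cassia, Fendrel, and Gisela.
Dorin reaches Elspeth via Dorin → Fendrel → Elspeth.
Harald reaches Elspeth via Harald → Cassia → Elspeth.
Isolde reaches Elspeth via Isolde → Cassia → Elspeth.

Cassia, Dorin, Fendrel, Gisela, Harald, Isolde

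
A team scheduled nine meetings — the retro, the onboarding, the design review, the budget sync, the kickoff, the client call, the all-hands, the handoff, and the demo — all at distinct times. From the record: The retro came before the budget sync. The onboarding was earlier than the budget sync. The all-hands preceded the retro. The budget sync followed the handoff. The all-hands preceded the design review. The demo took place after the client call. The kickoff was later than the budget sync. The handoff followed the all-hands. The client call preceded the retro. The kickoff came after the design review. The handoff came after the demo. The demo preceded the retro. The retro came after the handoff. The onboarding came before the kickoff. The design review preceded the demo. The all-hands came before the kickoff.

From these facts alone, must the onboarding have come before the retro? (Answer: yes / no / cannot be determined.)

cannot be determined

No chain of stated constraints runs from the onboarding to the retro, and none runs from the retro to the onboarding either.
So the relative order of the onboarding and the retro is not fixed by the given facts.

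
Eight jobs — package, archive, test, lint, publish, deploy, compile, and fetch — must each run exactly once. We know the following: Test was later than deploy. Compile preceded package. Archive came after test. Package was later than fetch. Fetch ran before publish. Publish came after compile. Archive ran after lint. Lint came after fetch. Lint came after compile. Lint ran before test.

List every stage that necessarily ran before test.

compile, deploy, fetch, lint

Directly stated before test: deploy and lint.
Compile reaches test via compile → lint → test.
Fetch reaches test via fetch → lint → test.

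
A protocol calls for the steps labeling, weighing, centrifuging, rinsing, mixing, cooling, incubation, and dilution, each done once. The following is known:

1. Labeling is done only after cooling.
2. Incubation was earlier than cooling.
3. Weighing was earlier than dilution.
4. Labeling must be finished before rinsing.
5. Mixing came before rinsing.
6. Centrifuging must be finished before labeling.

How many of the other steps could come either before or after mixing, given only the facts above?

Forced after mixing: rinsing.
That leaves centrifuging, cooling, dilution, incubation, labeling, and weighing with no forced order relative to mixing — 6.

6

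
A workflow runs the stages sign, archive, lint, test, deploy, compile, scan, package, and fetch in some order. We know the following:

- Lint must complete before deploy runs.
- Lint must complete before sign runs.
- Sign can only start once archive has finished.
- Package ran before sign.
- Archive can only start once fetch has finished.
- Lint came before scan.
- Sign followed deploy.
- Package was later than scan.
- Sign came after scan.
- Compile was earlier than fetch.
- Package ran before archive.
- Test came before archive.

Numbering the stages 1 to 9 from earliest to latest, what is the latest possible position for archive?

8

Archive must come before sign — 1 stage forced after it.
Everything else can be placed before archive in some valid order, so archive can sit as late as position 9 − 1 = 8.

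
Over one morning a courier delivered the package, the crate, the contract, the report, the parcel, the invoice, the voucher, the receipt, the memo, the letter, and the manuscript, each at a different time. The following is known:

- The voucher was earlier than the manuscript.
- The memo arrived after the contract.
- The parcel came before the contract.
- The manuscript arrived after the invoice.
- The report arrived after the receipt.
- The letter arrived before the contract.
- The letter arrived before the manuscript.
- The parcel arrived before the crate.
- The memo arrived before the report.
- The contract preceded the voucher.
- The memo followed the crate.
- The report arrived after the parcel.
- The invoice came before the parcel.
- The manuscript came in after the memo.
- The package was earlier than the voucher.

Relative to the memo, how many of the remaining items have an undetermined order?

3

Forced before the memo: the contract, the crate, the invoice, the letter, and the parcel; forced after the memo: the manuscript and the report.
That leaves the package, the receipt, and the voucher with no forced order relative to the memo — 3.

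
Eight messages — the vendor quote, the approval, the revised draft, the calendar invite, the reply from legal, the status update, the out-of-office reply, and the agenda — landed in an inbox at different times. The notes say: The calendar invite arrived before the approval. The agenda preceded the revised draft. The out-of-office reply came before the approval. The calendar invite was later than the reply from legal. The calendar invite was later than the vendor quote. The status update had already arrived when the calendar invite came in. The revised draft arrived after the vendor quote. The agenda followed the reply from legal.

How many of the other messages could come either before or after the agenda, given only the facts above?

Forced before the agenda: the reply from legal; forced after the agenda: the revised draft.
That leaves the approval, the calendar invite, the out-of-office reply, the status update, and the vendor quote with no forced order relative to the agenda — 5.

5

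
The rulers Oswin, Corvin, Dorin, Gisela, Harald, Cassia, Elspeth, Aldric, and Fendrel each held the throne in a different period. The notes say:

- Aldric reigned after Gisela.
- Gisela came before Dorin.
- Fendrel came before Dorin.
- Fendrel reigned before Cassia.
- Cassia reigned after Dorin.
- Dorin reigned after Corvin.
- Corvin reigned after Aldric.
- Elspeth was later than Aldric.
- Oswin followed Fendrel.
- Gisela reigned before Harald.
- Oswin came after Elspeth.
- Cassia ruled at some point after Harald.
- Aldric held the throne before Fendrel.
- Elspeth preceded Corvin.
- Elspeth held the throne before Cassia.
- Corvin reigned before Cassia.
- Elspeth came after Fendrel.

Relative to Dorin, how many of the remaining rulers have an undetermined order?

Forced before Dorin: Aldric, Corvin, Elspeth, Fendrel, and Gisela; forced after Dorin: Cassia.
That leaves Harald and Oswin with no forced order relative to Dorin — 2.

2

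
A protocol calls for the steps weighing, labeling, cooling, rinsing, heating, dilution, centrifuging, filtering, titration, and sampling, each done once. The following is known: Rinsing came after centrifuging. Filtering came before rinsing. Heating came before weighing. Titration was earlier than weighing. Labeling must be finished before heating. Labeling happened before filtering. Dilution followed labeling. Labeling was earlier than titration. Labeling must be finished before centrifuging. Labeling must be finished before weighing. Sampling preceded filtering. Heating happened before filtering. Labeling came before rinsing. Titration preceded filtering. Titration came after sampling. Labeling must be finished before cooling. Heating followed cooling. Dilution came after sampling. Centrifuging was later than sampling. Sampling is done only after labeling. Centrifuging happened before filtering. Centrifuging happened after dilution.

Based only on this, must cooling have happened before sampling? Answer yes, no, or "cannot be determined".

No chain of stated constraints runs from cooling to sampling, and none runs from sampling to cooling either.
So the relative order of cooling and sampling is not fixed by the given facts.

cannot be determined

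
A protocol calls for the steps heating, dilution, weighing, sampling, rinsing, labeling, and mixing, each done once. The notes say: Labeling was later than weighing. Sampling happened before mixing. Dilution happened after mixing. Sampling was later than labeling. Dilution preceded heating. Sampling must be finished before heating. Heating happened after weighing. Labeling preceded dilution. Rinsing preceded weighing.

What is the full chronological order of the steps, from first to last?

The constraints fix every adjacent pair, so only one ordering works:
rinsing → weighing → labeling → sampling → mixing → dilution → heating.

rinsing, weighing, labeling, sampling, mixing, dilution, heating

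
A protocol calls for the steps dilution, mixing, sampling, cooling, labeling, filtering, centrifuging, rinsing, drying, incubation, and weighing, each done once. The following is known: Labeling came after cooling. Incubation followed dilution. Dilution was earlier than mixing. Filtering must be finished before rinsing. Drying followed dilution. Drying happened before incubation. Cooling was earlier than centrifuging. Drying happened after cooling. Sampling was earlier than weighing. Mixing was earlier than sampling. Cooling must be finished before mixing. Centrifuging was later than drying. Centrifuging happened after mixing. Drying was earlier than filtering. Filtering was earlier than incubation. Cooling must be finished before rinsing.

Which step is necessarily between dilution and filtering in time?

drying

Tracing the constraints gives dilution → drying → filtering, so drying sits after dilution and before filtering.
No other step is forced both after dilution and before filtering.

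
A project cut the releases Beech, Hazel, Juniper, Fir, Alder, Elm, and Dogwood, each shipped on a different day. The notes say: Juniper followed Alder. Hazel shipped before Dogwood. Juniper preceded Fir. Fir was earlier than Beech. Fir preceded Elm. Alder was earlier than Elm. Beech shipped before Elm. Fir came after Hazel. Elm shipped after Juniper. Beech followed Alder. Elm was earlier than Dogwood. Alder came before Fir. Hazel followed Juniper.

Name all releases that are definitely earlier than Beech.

Directly stated before Beech: Alder and Fir.
Hazel reaches Beech via Hazel → Fir → Beech.
Juniper reaches Beech via Juniper → Fir → Beech.
No chain forces Dogwood (or any of the others) ahead of Beech.

Alder, Fir, Hazel, Juniper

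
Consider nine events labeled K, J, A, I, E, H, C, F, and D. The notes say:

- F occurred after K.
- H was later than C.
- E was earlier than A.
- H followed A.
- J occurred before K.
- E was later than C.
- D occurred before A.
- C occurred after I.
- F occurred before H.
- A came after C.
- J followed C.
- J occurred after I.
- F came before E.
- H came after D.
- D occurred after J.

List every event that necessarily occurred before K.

C, I, J

Directly stated before K: J.
C reaches K via C → J → K.
I reaches K via I → J → K.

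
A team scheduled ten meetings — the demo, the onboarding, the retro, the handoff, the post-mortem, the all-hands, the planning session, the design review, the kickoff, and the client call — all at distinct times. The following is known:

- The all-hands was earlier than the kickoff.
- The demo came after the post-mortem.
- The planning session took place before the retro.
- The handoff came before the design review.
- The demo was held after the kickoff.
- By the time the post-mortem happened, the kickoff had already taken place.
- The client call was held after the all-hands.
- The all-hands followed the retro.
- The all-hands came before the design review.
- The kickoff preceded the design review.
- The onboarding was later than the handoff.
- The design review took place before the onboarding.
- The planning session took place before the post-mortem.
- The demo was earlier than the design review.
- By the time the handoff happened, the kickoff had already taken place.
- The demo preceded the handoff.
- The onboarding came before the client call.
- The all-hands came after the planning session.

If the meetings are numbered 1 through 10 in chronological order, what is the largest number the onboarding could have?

The onboarding must come before the client call — 1 meeting forced after it.
Everything else can be placed before the onboarding in some valid order, so the onboarding can sit as late as position 10 − 1 = 9.

9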